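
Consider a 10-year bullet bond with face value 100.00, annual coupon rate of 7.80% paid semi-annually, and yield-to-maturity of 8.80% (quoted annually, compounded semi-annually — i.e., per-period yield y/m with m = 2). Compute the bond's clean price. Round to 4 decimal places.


Coupon per period c = face * coupon_rate / m = 3.900000
Periods per year m = 2; per-period yield y/m = 0.044000
Number of cashflows N = 20
Cashflows (t years, CF_t, discount factor 1/(1+y/m)^(m*t), PV):
  t = 0.5000: CF_t = 3.900000, DF = 0.957854, PV = 3.735632
  t = 1.0000: CF_t = 3.900000, DF = 0.917485, PV = 3.578192
  t = 1.5000: CF_t = 3.900000, DF = 0.878817, PV = 3.427387
  t = 2.0000: CF_t = 3.900000, DF = 0.841779, PV = 3.282937
  t = 2.5000: CF_t = 3.900000, DF = 0.806302, PV = 3.144576
  t = 3.0000: CF_t = 3.900000, DF = 0.772320, PV = 3.012046
  t = 3.5000: CF_t = 3.900000, DF = 0.739770, PV = 2.885102
  t = 4.0000: CF_t = 3.900000, DF = 0.708592, PV = 2.763507
  t = 4.5000: CF_t = 3.900000, DF = 0.678728, PV = 2.647038
  t = 5.0000: CF_t = 3.900000, DF = 0.650122, PV = 2.535477
  t = 5.5000: CF_t = 3.900000, DF = 0.622722, PV = 2.428618
  t = 6.0000: CF_t = 3.900000, DF = 0.596477, PV = 2.326262
  t = 6.5000: CF_t = 3.900000, DF = 0.571339, PV = 2.228220
  t = 7.0000: CF_t = 3.900000, DF = 0.547259, PV = 2.134311
  t = 7.5000: CF_t = 3.900000, DF = 0.524195, PV = 2.044359
  t = 8.0000: CF_t = 3.900000, DF = 0.502102, PV = 1.958198
  t = 8.5000: CF_t = 3.900000, DF = 0.480941, PV = 1.875669
  t = 9.0000: CF_t = 3.900000, DF = 0.460671, PV = 1.796618
  t = 9.5000: CF_t = 3.900000, DF = 0.441256, PV = 1.720898
  t = 10.0000: CF_t = 103.900000, DF = 0.422659, PV = 43.914261
Price P = sum_t PV_t = 93.439306

Answer: Price = 93.4393


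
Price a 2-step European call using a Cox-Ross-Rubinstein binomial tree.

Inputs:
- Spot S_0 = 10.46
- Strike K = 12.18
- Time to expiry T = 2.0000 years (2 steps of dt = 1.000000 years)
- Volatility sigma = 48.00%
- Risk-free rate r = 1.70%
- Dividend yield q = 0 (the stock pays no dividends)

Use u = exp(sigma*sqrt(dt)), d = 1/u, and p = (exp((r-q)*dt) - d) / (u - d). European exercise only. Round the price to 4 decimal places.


Answer: Price = V(0,0) = 2.3347

Derivation:
dt = T/N = 1.000000
u = exp(sigma*sqrt(dt)) = 1.616074; d = 1/u = 0.618783
p = (exp((r-q)*dt) - d) / (u - d) = 0.399444
Discount per step: exp(-r*dt) = 0.983144
Stock lattice S(k, i) with i counting down-moves:
  k=0: S(0,0) = 10.4600
  k=1: S(1,0) = 16.9041; S(1,1) = 6.4725
  k=2: S(2,0) = 27.3183; S(2,1) = 10.4600; S(2,2) = 4.0051
Terminal payoffs V(N, i) = max(S_T - K, 0):
  V(2,0) = 15.138345; V(2,1) = 0.000000; V(2,2) = 0.000000
Backward induction: V(k, i) = exp(-r*dt) * [p * V(k+1, i) + (1-p) * V(k+1, i+1)].
  V(1,0) = exp(-r*dt) * [p*15.138345 + (1-p)*0.000000] = 5.944993
  V(1,1) = exp(-r*dt) * [p*0.000000 + (1-p)*0.000000] = 0.000000
  V(0,0) = exp(-r*dt) * [p*5.944993 + (1-p)*0.000000] = 2.334663


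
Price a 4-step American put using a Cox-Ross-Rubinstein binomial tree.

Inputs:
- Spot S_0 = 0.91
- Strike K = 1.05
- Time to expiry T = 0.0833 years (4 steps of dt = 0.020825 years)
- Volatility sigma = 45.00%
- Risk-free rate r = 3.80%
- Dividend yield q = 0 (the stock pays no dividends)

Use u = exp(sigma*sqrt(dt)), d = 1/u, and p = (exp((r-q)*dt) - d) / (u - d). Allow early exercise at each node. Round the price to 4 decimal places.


dt = T/N = 0.020825
u = exp(sigma*sqrt(dt)) = 1.067094; d = 1/u = 0.937125
p = (exp((r-q)*dt) - d) / (u - d) = 0.489862
Discount per step: exp(-r*dt) = 0.999209
Stock lattice S(k, i) with i counting down-moves:
  k=0: S(0,0) = 0.9100
  k=1: S(1,0) = 0.9711; S(1,1) = 0.8528
  k=2: S(2,0) = 1.0362; S(2,1) = 0.9100; S(2,2) = 0.7992
  k=3: S(3,0) = 1.1057; S(3,1) = 0.9711; S(3,2) = 0.8528; S(3,3) = 0.7489
  k=4: S(4,0) = 1.1799; S(4,1) = 1.0362; S(4,2) = 0.9100; S(4,3) = 0.7992; S(4,4) = 0.7018
Terminal payoffs V(N, i) = max(K - S_T, 0):
  V(4,0) = 0.000000; V(4,1) = 0.013793; V(4,2) = 0.140000; V(4,3) = 0.250836; V(4,4) = 0.348172
Backward induction: V(k, i) = exp(-r*dt) * [p * V(k+1, i) + (1-p) * V(k+1, i+1)]; then take max(V_cont, immediate exercise) for American.
  V(3,0) = exp(-r*dt) * [p*0.000000 + (1-p)*0.013793] = 0.007031; exercise = 0.000000; V(3,0) = max -> 0.007031
  V(3,1) = exp(-r*dt) * [p*0.013793 + (1-p)*0.140000] = 0.078114; exercise = 0.078945; V(3,1) = max -> 0.078945
  V(3,2) = exp(-r*dt) * [p*0.140000 + (1-p)*0.250836] = 0.196386; exercise = 0.197217; V(3,2) = max -> 0.197217
  V(3,3) = exp(-r*dt) * [p*0.250836 + (1-p)*0.348172] = 0.300253; exercise = 0.301083; V(3,3) = max -> 0.301083
  V(2,0) = exp(-r*dt) * [p*0.007031 + (1-p)*0.078945] = 0.043682; exercise = 0.013793; V(2,0) = max -> 0.043682
  V(2,1) = exp(-r*dt) * [p*0.078945 + (1-p)*0.197217] = 0.139169; exercise = 0.140000; V(2,1) = max -> 0.140000
  V(2,2) = exp(-r*dt) * [p*0.197217 + (1-p)*0.301083] = 0.250005; exercise = 0.250836; V(2,2) = max -> 0.250836
  V(1,0) = exp(-r*dt) * [p*0.043682 + (1-p)*0.140000] = 0.092744; exercise = 0.078945; V(1,0) = max -> 0.092744
  V(1,1) = exp(-r*dt) * [p*0.140000 + (1-p)*0.250836] = 0.196386; exercise = 0.197217; V(1,1) = max -> 0.197217
  V(0,0) = exp(-r*dt) * [p*0.092744 + (1-p)*0.197217] = 0.145924; exercise = 0.140000; V(0,0) = max -> 0.145924

Answer: Price = V(0,0) = 0.1459


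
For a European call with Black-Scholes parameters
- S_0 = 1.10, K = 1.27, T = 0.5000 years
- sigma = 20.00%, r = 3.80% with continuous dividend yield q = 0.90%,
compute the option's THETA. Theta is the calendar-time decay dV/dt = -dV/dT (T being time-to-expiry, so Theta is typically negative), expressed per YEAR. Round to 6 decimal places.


d1 = -0.8429188055; d2 = -0.9843401617
phi(d1) = 0.2796561155; exp(-qT) = 0.9955101098; exp(-rT) = 0.9811793622
Theta = -S*exp(-qT)*phi(d1)*sigma/(2*sqrt(T)) - r*K*exp(-rT)*N(d2) + q*S*exp(-qT)*N(d1)
N(d1) = 0.1996369277; N(d2) = 0.1624741444; sqrt(T) = 0.7071067812
Term 1 = -1.1000 * 0.9955101098 * 0.2796561155 * 0.2000 / (2 * 0.7071067812) = -0.0433089524
Term 2 = -0.0380 * 1.2700 * 0.9811793622 * 0.1624741444 = -0.0076934295
Term 3 = 0.0090 * 1.1000 * 0.9955101098 * 0.1996369277 = 0.0019675317
Theta = -0.0433089524 + (-0.0076934295) + (0.0019675317) = -0.049035

Answer: Theta = -0.049035


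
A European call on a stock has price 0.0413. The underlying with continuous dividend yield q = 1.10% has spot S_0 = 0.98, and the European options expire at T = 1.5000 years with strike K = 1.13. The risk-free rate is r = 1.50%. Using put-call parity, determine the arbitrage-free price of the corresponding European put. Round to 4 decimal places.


Put-call parity: C - P = S_0 * exp(-qT) - K * exp(-rT).
S_0 * exp(-qT) = 0.9800 * 0.98363538 = 0.96396267
K * exp(-rT) = 1.1300 * 0.97775124 = 1.10485890
P = C - S*exp(-qT) + K*exp(-rT)
P = 0.0413 - 0.96396267 + 1.10485890 = 0.1822

Answer: Put price = 0.1822


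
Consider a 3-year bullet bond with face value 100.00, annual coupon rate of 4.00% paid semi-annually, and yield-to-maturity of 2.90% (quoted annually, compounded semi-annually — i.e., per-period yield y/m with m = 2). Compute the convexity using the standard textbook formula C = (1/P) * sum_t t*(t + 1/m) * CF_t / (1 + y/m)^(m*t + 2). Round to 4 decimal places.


Coupon per period c = face * coupon_rate / m = 2.000000
Periods per year m = 2; per-period yield y/m = 0.014500
Number of cashflows N = 6
Cashflows (t years, CF_t, discount factor 1/(1+y/m)^(m*t), PV):
  t = 0.5000: CF_t = 2.000000, DF = 0.985707, PV = 1.971414
  t = 1.0000: CF_t = 2.000000, DF = 0.971619, PV = 1.943238
  t = 1.5000: CF_t = 2.000000, DF = 0.957732, PV = 1.915463
  t = 2.0000: CF_t = 2.000000, DF = 0.944043, PV = 1.888086
  t = 2.5000: CF_t = 2.000000, DF = 0.930550, PV = 1.861100
  t = 3.0000: CF_t = 102.000000, DF = 0.917250, PV = 93.559494
Price P = sum_t PV_t = 103.138795
Convexity numerator sum_t t*(t + 1/m) * CF_t / (1+y/m)^(m*t + 2):
  t = 0.5000: term = 0.957732
  t = 1.0000: term = 2.832129
  t = 1.5000: term = 5.583300
  t = 2.0000: term = 9.172499
  t = 2.5000: term = 13.562099
  t = 3.0000: term = 954.493686
Convexity = (1/P) * sum = 986.601445 / 103.138795 = 9.565765

Answer: Convexity = 9.5658


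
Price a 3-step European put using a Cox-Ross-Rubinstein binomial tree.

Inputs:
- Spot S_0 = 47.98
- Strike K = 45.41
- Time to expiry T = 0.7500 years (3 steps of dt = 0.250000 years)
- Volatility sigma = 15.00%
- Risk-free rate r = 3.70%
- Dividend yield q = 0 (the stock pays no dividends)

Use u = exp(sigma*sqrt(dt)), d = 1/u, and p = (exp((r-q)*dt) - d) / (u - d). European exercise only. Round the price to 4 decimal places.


Answer: Price = V(0,0) = 0.9548

Derivation:
dt = T/N = 0.250000
u = exp(sigma*sqrt(dt)) = 1.077884; d = 1/u = 0.927743
p = (exp((r-q)*dt) - d) / (u - d) = 0.543153
Discount per step: exp(-r*dt) = 0.990793
Stock lattice S(k, i) with i counting down-moves:
  k=0: S(0,0) = 47.9800
  k=1: S(1,0) = 51.7169; S(1,1) = 44.5131
  k=2: S(2,0) = 55.7448; S(2,1) = 47.9800; S(2,2) = 41.2968
  k=3: S(3,0) = 60.0864; S(3,1) = 51.7169; S(3,2) = 44.5131; S(3,3) = 38.3128
Terminal payoffs V(N, i) = max(K - S_T, 0):
  V(3,0) = 0.000000; V(3,1) = 0.000000; V(3,2) = 0.896868; V(3,3) = 7.097192
Backward induction: V(k, i) = exp(-r*dt) * [p * V(k+1, i) + (1-p) * V(k+1, i+1)].
  V(2,0) = exp(-r*dt) * [p*0.000000 + (1-p)*0.000000] = 0.000000
  V(2,1) = exp(-r*dt) * [p*0.000000 + (1-p)*0.896868] = 0.405958
  V(2,2) = exp(-r*dt) * [p*0.896868 + (1-p)*7.097192] = 3.695126
  V(1,0) = exp(-r*dt) * [p*0.000000 + (1-p)*0.405958] = 0.183753
  V(1,1) = exp(-r*dt) * [p*0.405958 + (1-p)*3.695126] = 1.891030
  V(0,0) = exp(-r*dt) * [p*0.183753 + (1-p)*1.891030] = 0.954843


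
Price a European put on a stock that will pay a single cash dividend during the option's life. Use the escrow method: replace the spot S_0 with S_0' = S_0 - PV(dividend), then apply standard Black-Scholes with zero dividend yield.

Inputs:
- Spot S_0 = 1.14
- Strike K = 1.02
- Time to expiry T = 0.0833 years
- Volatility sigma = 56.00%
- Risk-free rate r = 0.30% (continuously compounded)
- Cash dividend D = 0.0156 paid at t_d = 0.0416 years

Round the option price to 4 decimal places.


PV(D) = D * exp(-r * t_d) = 0.0156 * 0.99987521 = 0.01559805
S_0' = S_0 - PV(D) = 1.1400 - 0.01559805 = 1.12440195
d1 = (ln(S_0'/K) + (r + sigma^2/2)*T) / (sigma*sqrt(T)) = 0.68528691
d2 = d1 - sigma*sqrt(T) = 0.52366117
exp(-rT) = 0.99975013
N(-d1) = 0.24658145; N(-d2) = 0.30025711
P = K * exp(-rT) * N(-d2) - S_0' * N(-d1) = 1.0200 * 0.99975013 * 0.30025711 - 1.12440195 * 0.24658145 = 0.0289

Answer: Price = 0.0289


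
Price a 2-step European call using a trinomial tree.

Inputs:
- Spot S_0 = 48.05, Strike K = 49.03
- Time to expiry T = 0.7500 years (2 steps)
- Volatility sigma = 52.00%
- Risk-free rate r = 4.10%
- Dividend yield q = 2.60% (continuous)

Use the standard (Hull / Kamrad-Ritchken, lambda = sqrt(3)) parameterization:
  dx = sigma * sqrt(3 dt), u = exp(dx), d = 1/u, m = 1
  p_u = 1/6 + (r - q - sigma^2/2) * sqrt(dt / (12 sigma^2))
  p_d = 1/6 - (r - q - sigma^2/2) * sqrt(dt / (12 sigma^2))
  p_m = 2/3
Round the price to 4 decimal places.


Answer: Price = V(0,0) = 7.0622

Derivation:
dt = T/N = 0.375000; dx = sigma*sqrt(3*dt) = 0.551543
u = exp(dx) = 1.735930; d = 1/u = 0.576060
p_u = 0.125804, p_m = 0.666667, p_d = 0.207529
Discount per step: exp(-r*dt) = 0.984743
Stock lattice S(k, j) with j the centered position index:
  k=0: S(0,+0) = 48.0500
  k=1: S(1,-1) = 27.6797; S(1,+0) = 48.0500; S(1,+1) = 83.4114
  k=2: S(2,-2) = 15.9452; S(2,-1) = 27.6797; S(2,+0) = 48.0500; S(2,+1) = 83.4114; S(2,+2) = 144.7964
Terminal payoffs V(N, j) = max(S_T - K, 0):
  V(2,-2) = 0.000000; V(2,-1) = 0.000000; V(2,+0) = 0.000000; V(2,+1) = 34.381436; V(2,+2) = 95.766414
Backward induction: V(k, j) = exp(-r*dt) * [p_u * V(k+1, j+1) + p_m * V(k+1, j) + p_d * V(k+1, j-1)]
  V(1,-1) = exp(-r*dt) * [p_u*0.000000 + p_m*0.000000 + p_d*0.000000] = 0.000000
  V(1,+0) = exp(-r*dt) * [p_u*34.381436 + p_m*0.000000 + p_d*0.000000] = 4.259331
  V(1,+1) = exp(-r*dt) * [p_u*95.766414 + p_m*34.381436 + p_d*0.000000] = 34.435228
  V(0,+0) = exp(-r*dt) * [p_u*34.435228 + p_m*4.259331 + p_d*0.000000] = 7.062224


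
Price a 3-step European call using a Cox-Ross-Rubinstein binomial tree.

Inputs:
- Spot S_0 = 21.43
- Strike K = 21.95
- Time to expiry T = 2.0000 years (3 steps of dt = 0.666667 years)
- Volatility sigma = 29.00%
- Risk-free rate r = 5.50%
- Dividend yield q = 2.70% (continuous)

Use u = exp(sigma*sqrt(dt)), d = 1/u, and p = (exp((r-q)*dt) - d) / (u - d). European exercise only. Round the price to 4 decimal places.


dt = T/N = 0.666667
u = exp(sigma*sqrt(dt)) = 1.267167; d = 1/u = 0.789162
p = (exp((r-q)*dt) - d) / (u - d) = 0.480497
Discount per step: exp(-r*dt) = 0.963997
Stock lattice S(k, i) with i counting down-moves:
  k=0: S(0,0) = 21.4300
  k=1: S(1,0) = 27.1554; S(1,1) = 16.9117
  k=2: S(2,0) = 34.4104; S(2,1) = 21.4300; S(2,2) = 13.3461
  k=3: S(3,0) = 43.6038; S(3,1) = 27.1554; S(3,2) = 16.9117; S(3,3) = 10.5322
Terminal payoffs V(N, i) = max(S_T - K, 0):
  V(3,0) = 21.653780; V(3,1) = 5.205397; V(3,2) = 0.000000; V(3,3) = 0.000000
Backward induction: V(k, i) = exp(-r*dt) * [p * V(k+1, i) + (1-p) * V(k+1, i+1)].
  V(2,0) = exp(-r*dt) * [p*21.653780 + (1-p)*5.205397] = 12.636844
  V(2,1) = exp(-r*dt) * [p*5.205397 + (1-p)*0.000000] = 2.411129
  V(2,2) = exp(-r*dt) * [p*0.000000 + (1-p)*0.000000] = 0.000000
  V(1,0) = exp(-r*dt) * [p*12.636844 + (1-p)*2.411129] = 7.060851
  V(1,1) = exp(-r*dt) * [p*2.411129 + (1-p)*0.000000] = 1.116829
  V(0,0) = exp(-r*dt) * [p*7.060851 + (1-p)*1.116829] = 3.829878

Answer: Price = V(0,0) = 3.8299


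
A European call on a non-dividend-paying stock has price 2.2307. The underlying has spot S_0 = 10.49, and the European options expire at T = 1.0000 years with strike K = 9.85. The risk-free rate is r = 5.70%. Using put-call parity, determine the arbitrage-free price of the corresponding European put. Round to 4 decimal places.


Answer: Put price = 1.0450

Derivation:
Put-call parity: C - P = S_0 * exp(-qT) - K * exp(-rT).
S_0 * exp(-qT) = 10.4900 * 1.00000000 = 10.49000000
K * exp(-rT) = 9.8500 * 0.94459407 = 9.30425158
P = C - S*exp(-qT) + K*exp(-rT)
P = 2.2307 - 10.49000000 + 9.30425158 = 1.0450


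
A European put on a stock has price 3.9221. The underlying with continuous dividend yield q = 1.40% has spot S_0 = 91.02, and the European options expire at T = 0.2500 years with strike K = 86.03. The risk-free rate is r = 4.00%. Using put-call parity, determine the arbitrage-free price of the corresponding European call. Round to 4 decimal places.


Answer: Call price = 9.4501

Derivation:
Put-call parity: C - P = S_0 * exp(-qT) - K * exp(-rT).
S_0 * exp(-qT) = 91.0200 * 0.99650612 = 90.70198685
K * exp(-rT) = 86.0300 * 0.99004983 = 85.17398720
C = P + S*exp(-qT) - K*exp(-rT)
C = 3.9221 + 90.70198685 - 85.17398720 = 9.4501


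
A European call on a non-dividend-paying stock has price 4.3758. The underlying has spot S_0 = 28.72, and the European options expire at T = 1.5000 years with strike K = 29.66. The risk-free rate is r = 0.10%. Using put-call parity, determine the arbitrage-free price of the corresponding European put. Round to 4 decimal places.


Answer: Put price = 5.2713

Derivation:
Put-call parity: C - P = S_0 * exp(-qT) - K * exp(-rT).
S_0 * exp(-qT) = 28.7200 * 1.00000000 = 28.72000000
K * exp(-rT) = 29.6600 * 0.99850112 = 29.61554335
P = C - S*exp(-qT) + K*exp(-rT)
P = 4.3758 - 28.72000000 + 29.61554335 = 5.2713


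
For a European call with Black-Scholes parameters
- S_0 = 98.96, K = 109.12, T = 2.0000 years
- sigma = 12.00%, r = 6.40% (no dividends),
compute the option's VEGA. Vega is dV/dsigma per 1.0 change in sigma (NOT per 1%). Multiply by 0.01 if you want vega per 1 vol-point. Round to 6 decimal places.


Answer: Vega = 53.931358

Derivation:
d1 = 0.2632059682; d2 = 0.0935003407
phi(d1) = 0.3853600357; exp(-qT) = 1.0000000000; exp(-rT) = 0.8798533791
Vega = S * exp(-qT) * phi(d1) * sqrt(T) = 98.9600 * 1.0000000000 * 0.3853600357 * 1.4142135624 = 53.931358


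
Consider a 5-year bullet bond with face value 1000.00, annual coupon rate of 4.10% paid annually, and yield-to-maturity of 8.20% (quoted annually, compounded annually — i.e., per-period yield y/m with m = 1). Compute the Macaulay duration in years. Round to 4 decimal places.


Answer: Macaulay duration = 4.5804 years

Derivation:
Coupon per period c = face * coupon_rate / m = 41.000000
Periods per year m = 1; per-period yield y/m = 0.082000
Number of cashflows N = 5
Cashflows (t years, CF_t, discount factor 1/(1+y/m)^(m*t), PV):
  t = 1.0000: CF_t = 41.000000, DF = 0.924214, PV = 37.892791
  t = 2.0000: CF_t = 41.000000, DF = 0.854172, PV = 35.021064
  t = 3.0000: CF_t = 41.000000, DF = 0.789438, PV = 32.366972
  t = 4.0000: CF_t = 41.000000, DF = 0.729610, PV = 29.914022
  t = 5.0000: CF_t = 1041.000000, DF = 0.674316, PV = 701.963330
Price P = sum_t PV_t = 837.158180
Macaulay numerator sum_t t * PV_t:
  t * PV_t at t = 1.0000: 37.892791
  t * PV_t at t = 2.0000: 70.042128
  t * PV_t at t = 3.0000: 97.100917
  t * PV_t at t = 4.0000: 119.656089
  t * PV_t at t = 5.0000: 3509.816651
Macaulay duration D = (sum_t t * PV_t) / P = 3834.508576 / 837.158180 = 4.580387


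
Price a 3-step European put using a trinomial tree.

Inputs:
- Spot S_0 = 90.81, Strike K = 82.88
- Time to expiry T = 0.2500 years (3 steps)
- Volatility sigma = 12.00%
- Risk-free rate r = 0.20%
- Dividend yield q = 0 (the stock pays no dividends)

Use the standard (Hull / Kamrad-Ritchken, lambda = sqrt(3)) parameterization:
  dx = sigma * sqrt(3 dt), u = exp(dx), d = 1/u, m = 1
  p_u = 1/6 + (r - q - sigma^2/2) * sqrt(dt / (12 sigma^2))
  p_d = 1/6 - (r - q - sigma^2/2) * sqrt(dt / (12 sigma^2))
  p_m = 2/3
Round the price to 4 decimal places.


Answer: Price = V(0,0) = 0.1702

Derivation:
dt = T/N = 0.083333; dx = sigma*sqrt(3*dt) = 0.060000
u = exp(dx) = 1.061837; d = 1/u = 0.941765
p_u = 0.163056, p_m = 0.666667, p_d = 0.170278
Discount per step: exp(-r*dt) = 0.999833
Stock lattice S(k, j) with j the centered position index:
  k=0: S(0,+0) = 90.8100
  k=1: S(1,-1) = 85.5216; S(1,+0) = 90.8100; S(1,+1) = 96.4254
  k=2: S(2,-2) = 80.5412; S(2,-1) = 85.5216; S(2,+0) = 90.8100; S(2,+1) = 96.4254; S(2,+2) = 102.3880
  k=3: S(3,-3) = 75.8509; S(3,-2) = 80.5412; S(3,-1) = 85.5216; S(3,+0) = 90.8100; S(3,+1) = 96.4254; S(3,+2) = 102.3880; S(3,+3) = 108.7193
Terminal payoffs V(N, j) = max(K - S_T, 0):
  V(3,-3) = 7.029112; V(3,-2) = 2.338755; V(3,-1) = 0.000000; V(3,+0) = 0.000000; V(3,+1) = 0.000000; V(3,+2) = 0.000000; V(3,+3) = 0.000000
Backward induction: V(k, j) = exp(-r*dt) * [p_u * V(k+1, j+1) + p_m * V(k+1, j) + p_d * V(k+1, j-1)]
  V(2,-2) = exp(-r*dt) * [p_u*0.000000 + p_m*2.338755 + p_d*7.029112] = 2.755612
  V(2,-1) = exp(-r*dt) * [p_u*0.000000 + p_m*0.000000 + p_d*2.338755] = 0.398172
  V(2,+0) = exp(-r*dt) * [p_u*0.000000 + p_m*0.000000 + p_d*0.000000] = 0.000000
  V(2,+1) = exp(-r*dt) * [p_u*0.000000 + p_m*0.000000 + p_d*0.000000] = 0.000000
  V(2,+2) = exp(-r*dt) * [p_u*0.000000 + p_m*0.000000 + p_d*0.000000] = 0.000000
  V(1,-1) = exp(-r*dt) * [p_u*0.000000 + p_m*0.398172 + p_d*2.755612] = 0.734545
  V(1,+0) = exp(-r*dt) * [p_u*0.000000 + p_m*0.000000 + p_d*0.398172] = 0.067788
  V(1,+1) = exp(-r*dt) * [p_u*0.000000 + p_m*0.000000 + p_d*0.000000] = 0.000000
  V(0,+0) = exp(-r*dt) * [p_u*0.000000 + p_m*0.067788 + p_d*0.734545] = 0.170241


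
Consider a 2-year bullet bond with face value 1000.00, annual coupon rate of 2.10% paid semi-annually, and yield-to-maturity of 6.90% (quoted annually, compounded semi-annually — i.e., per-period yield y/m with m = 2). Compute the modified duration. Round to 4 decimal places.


Answer: Modified duration = 1.9017

Derivation:
Coupon per period c = face * coupon_rate / m = 10.500000
Periods per year m = 2; per-period yield y/m = 0.034500
Number of cashflows N = 4
Cashflows (t years, CF_t, discount factor 1/(1+y/m)^(m*t), PV):
  t = 0.5000: CF_t = 10.500000, DF = 0.966651, PV = 10.149831
  t = 1.0000: CF_t = 10.500000, DF = 0.934413, PV = 9.811340
  t = 1.5000: CF_t = 10.500000, DF = 0.903251, PV = 9.484137
  t = 2.0000: CF_t = 1010.500000, DF = 0.873128, PV = 882.296056
Price P = sum_t PV_t = 911.741363
First compute Macaulay numerator sum_t t * PV_t:
  t * PV_t at t = 0.5000: 5.074915
  t * PV_t at t = 1.0000: 9.811340
  t * PV_t at t = 1.5000: 14.226205
  t * PV_t at t = 2.0000: 1764.592112
Macaulay duration D = 1793.704572 / 911.741363 = 1.967339
Modified duration = D / (1 + y/m) = 1.967339 / (1 + 0.034500) = 1.901730


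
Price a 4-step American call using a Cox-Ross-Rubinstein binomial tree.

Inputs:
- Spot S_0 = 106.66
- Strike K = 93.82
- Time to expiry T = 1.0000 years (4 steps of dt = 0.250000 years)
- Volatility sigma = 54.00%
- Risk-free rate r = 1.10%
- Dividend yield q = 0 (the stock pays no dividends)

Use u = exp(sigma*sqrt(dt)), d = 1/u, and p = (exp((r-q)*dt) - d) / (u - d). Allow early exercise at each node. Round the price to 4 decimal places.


dt = T/N = 0.250000
u = exp(sigma*sqrt(dt)) = 1.309964; d = 1/u = 0.763379
p = (exp((r-q)*dt) - d) / (u - d) = 0.437945
Discount per step: exp(-r*dt) = 0.997254
Stock lattice S(k, i) with i counting down-moves:
  k=0: S(0,0) = 106.6600
  k=1: S(1,0) = 139.7208; S(1,1) = 81.4221
  k=2: S(2,0) = 183.0293; S(2,1) = 106.6600; S(2,2) = 62.1559
  k=3: S(3,0) = 239.7619; S(3,1) = 139.7208; S(3,2) = 81.4221; S(3,3) = 47.4486
  k=4: S(4,0) = 314.0795; S(4,1) = 183.0293; S(4,2) = 106.6600; S(4,3) = 62.1559; S(4,4) = 36.2213
Terminal payoffs V(N, i) = max(S_T - K, 0):
  V(4,0) = 220.259521; V(4,1) = 89.209292; V(4,2) = 12.840000; V(4,3) = 0.000000; V(4,4) = 0.000000
Backward induction: V(k, i) = exp(-r*dt) * [p * V(k+1, i) + (1-p) * V(k+1, i+1)]; then take max(V_cont, immediate exercise) for American.
  V(3,0) = exp(-r*dt) * [p*220.259521 + (1-p)*89.209292] = 146.199516; exercise = 145.941866; V(3,0) = max -> 146.199516
  V(3,1) = exp(-r*dt) * [p*89.209292 + (1-p)*12.840000] = 46.158459; exercise = 45.900808; V(3,1) = max -> 46.158459
  V(3,2) = exp(-r*dt) * [p*12.840000 + (1-p)*0.000000] = 5.607775; exercise = 0.000000; V(3,2) = max -> 5.607775
  V(3,3) = exp(-r*dt) * [p*0.000000 + (1-p)*0.000000] = 0.000000; exercise = 0.000000; V(3,3) = max -> 0.000000
  V(2,0) = exp(-r*dt) * [p*146.199516 + (1-p)*46.158459] = 89.723885; exercise = 89.209292; V(2,0) = max -> 89.723885
  V(2,1) = exp(-r*dt) * [p*46.158459 + (1-p)*5.607775] = 23.302584; exercise = 12.840000; V(2,1) = max -> 23.302584
  V(2,2) = exp(-r*dt) * [p*5.607775 + (1-p)*0.000000] = 2.449154; exercise = 0.000000; V(2,2) = max -> 2.449154
  V(1,0) = exp(-r*dt) * [p*89.723885 + (1-p)*23.302584] = 52.247600; exercise = 45.900808; V(1,0) = max -> 52.247600
  V(1,1) = exp(-r*dt) * [p*23.302584 + (1-p)*2.449154] = 11.550009; exercise = 0.000000; V(1,1) = max -> 11.550009
  V(0,0) = exp(-r*dt) * [p*52.247600 + (1-p)*11.550009] = 29.292660; exercise = 12.840000; V(0,0) = max -> 29.292660

Answer: Price = V(0,0) = 29.2927


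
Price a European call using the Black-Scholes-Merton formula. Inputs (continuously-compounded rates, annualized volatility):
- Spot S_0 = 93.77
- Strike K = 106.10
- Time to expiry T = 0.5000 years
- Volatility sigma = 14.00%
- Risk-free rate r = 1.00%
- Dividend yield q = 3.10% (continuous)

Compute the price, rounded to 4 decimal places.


d1 = (ln(S/K) + (r - q + 0.5*sigma^2) * T) / (sigma * sqrt(T)) = -1.30448140
d2 = d1 - sigma * sqrt(T) = -1.40347635
exp(-rT) = 0.99501248; exp(-qT) = 0.98461951
C = S_0 * exp(-qT) * N(d1) - K * exp(-rT) * N(d2)
N(d1) = 0.09603475; N(d2) = 0.08023742
C = 93.7700 * 0.98461951 * 0.09603475 - 106.1000 * 0.99501248 * 0.08023742 = 0.3959

Answer: Price = 0.3959


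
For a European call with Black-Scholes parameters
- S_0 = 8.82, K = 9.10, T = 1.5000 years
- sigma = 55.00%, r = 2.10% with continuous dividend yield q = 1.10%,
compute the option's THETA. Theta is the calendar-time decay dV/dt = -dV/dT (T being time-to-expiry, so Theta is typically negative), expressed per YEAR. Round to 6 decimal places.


d1 = 0.3126773011; d2 = -0.3609323782
phi(d1) = 0.3799095502; exp(-qT) = 0.9836353794; exp(-rT) = 0.9689909565
Theta = -S*exp(-qT)*phi(d1)*sigma/(2*sqrt(T)) - r*K*exp(-rT)*N(d2) + q*S*exp(-qT)*N(d1)
N(d1) = 0.6227370787; N(d2) = 0.3590749992; sqrt(T) = 1.2247448714
Term 1 = -8.8200 * 0.9836353794 * 0.3799095502 * 0.5500 / (2 * 1.2247448714) = -0.7400652317
Term 2 = -0.0210 * 9.1000 * 0.9689909565 * 0.3590749992 = -0.0664914156
Term 3 = 0.0110 * 8.8200 * 0.9836353794 * 0.6227370787 = 0.0594292345
Theta = -0.7400652317 + (-0.0664914156) + (0.0594292345) = -0.747127

Answer: Theta = -0.747127


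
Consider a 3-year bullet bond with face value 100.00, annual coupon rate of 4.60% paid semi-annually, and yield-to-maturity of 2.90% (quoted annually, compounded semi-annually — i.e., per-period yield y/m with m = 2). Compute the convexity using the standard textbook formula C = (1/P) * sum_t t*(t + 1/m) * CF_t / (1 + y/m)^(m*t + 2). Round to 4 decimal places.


Answer: Convexity = 9.4823

Derivation:
Coupon per period c = face * coupon_rate / m = 2.300000
Periods per year m = 2; per-period yield y/m = 0.014500
Number of cashflows N = 6
Cashflows (t years, CF_t, discount factor 1/(1+y/m)^(m*t), PV):
  t = 0.5000: CF_t = 2.300000, DF = 0.985707, PV = 2.267127
  t = 1.0000: CF_t = 2.300000, DF = 0.971619, PV = 2.234723
  t = 1.5000: CF_t = 2.300000, DF = 0.957732, PV = 2.202783
  t = 2.0000: CF_t = 2.300000, DF = 0.944043, PV = 2.171299
  t = 2.5000: CF_t = 2.300000, DF = 0.930550, PV = 2.140265
  t = 3.0000: CF_t = 102.300000, DF = 0.917250, PV = 93.834669
Price P = sum_t PV_t = 104.850866
Convexity numerator sum_t t*(t + 1/m) * CF_t / (1+y/m)^(m*t + 2):
  t = 0.5000: term = 1.101391
  t = 1.0000: term = 3.256948
  t = 1.5000: term = 6.420795
  t = 2.0000: term = 10.548374
  t = 2.5000: term = 15.596413
  t = 3.0000: term = 957.301020
Convexity = (1/P) * sum = 994.224943 / 104.850866 = 9.482277


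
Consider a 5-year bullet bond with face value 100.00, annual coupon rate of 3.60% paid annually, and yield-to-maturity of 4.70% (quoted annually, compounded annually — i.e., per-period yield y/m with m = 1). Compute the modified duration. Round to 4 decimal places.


Coupon per period c = face * coupon_rate / m = 3.600000
Periods per year m = 1; per-period yield y/m = 0.047000
Number of cashflows N = 5
Cashflows (t years, CF_t, discount factor 1/(1+y/m)^(m*t), PV):
  t = 1.0000: CF_t = 3.600000, DF = 0.955110, PV = 3.438395
  t = 2.0000: CF_t = 3.600000, DF = 0.912235, PV = 3.284045
  t = 3.0000: CF_t = 3.600000, DF = 0.871284, PV = 3.136624
  t = 4.0000: CF_t = 3.600000, DF = 0.832172, PV = 2.995820
  t = 5.0000: CF_t = 103.600000, DF = 0.794816, PV = 82.342936
Price P = sum_t PV_t = 95.197821
First compute Macaulay numerator sum_t t * PV_t:
  t * PV_t at t = 1.0000: 3.438395
  t * PV_t at t = 2.0000: 6.568091
  t * PV_t at t = 3.0000: 9.409872
  t * PV_t at t = 4.0000: 11.983282
  t * PV_t at t = 5.0000: 411.714679
Macaulay duration D = 443.114319 / 95.197821 = 4.654669
Modified duration = D / (1 + y/m) = 4.654669 / (1 + 0.047000) = 4.445720

Answer: Modified duration = 4.4457


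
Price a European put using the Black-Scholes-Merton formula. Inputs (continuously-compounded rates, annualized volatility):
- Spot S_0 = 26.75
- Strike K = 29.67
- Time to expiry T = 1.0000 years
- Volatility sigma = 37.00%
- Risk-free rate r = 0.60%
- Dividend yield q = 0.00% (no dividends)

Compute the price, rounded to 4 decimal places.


d1 = (ln(S/K) + (r - q + 0.5*sigma^2) * T) / (sigma * sqrt(T)) = -0.07878908
d2 = d1 - sigma * sqrt(T) = -0.44878908
exp(-rT) = 0.99401796; exp(-qT) = 1.00000000
P = K * exp(-rT) * N(-d2) - S_0 * exp(-qT) * N(-d1)
N(-d1) = 0.53139981; N(-d2) = 0.67320809
P = 29.6700 * 0.99401796 * 0.67320809 - 26.7500 * 1.00000000 * 0.53139981 = 5.6397

Answer: Price = 5.6397


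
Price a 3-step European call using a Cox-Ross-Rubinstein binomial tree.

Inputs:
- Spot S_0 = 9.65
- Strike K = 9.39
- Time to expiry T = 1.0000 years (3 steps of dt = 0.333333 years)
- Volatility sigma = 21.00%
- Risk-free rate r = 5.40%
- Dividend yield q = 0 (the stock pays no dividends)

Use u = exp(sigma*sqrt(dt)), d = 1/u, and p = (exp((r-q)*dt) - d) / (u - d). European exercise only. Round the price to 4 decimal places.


dt = T/N = 0.333333
u = exp(sigma*sqrt(dt)) = 1.128900; d = 1/u = 0.885818
p = (exp((r-q)*dt) - d) / (u - d) = 0.544446
Discount per step: exp(-r*dt) = 0.982161
Stock lattice S(k, i) with i counting down-moves:
  k=0: S(0,0) = 9.6500
  k=1: S(1,0) = 10.8939; S(1,1) = 8.5481
  k=2: S(2,0) = 12.2981; S(2,1) = 9.6500; S(2,2) = 7.5721
  k=3: S(3,0) = 13.8833; S(3,1) = 10.8939; S(3,2) = 8.5481; S(3,3) = 6.7075
Terminal payoffs V(N, i) = max(S_T - K, 0):
  V(3,0) = 4.493326; V(3,1) = 1.503883; V(3,2) = 0.000000; V(3,3) = 0.000000
Backward induction: V(k, i) = exp(-r*dt) * [p * V(k+1, i) + (1-p) * V(k+1, i+1)].
  V(2,0) = exp(-r*dt) * [p*4.493326 + (1-p)*1.503883] = 3.075611
  V(2,1) = exp(-r*dt) * [p*1.503883 + (1-p)*0.000000] = 0.804177
  V(2,2) = exp(-r*dt) * [p*0.000000 + (1-p)*0.000000] = 0.000000
  V(1,0) = exp(-r*dt) * [p*3.075611 + (1-p)*0.804177] = 2.004443
  V(1,1) = exp(-r*dt) * [p*0.804177 + (1-p)*0.000000] = 0.430020
  V(0,0) = exp(-r*dt) * [p*2.004443 + (1-p)*0.430020] = 1.264246

Answer: Price = V(0,0) = 1.2642


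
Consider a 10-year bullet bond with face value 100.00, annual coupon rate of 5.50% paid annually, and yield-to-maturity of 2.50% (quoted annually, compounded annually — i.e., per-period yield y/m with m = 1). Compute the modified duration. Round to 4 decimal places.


Coupon per period c = face * coupon_rate / m = 5.500000
Periods per year m = 1; per-period yield y/m = 0.025000
Number of cashflows N = 10
Cashflows (t years, CF_t, discount factor 1/(1+y/m)^(m*t), PV):
  t = 1.0000: CF_t = 5.500000, DF = 0.975610, PV = 5.365854
  t = 2.0000: CF_t = 5.500000, DF = 0.951814, PV = 5.234979
  t = 3.0000: CF_t = 5.500000, DF = 0.928599, PV = 5.107297
  t = 4.0000: CF_t = 5.500000, DF = 0.905951, PV = 4.982729
  t = 5.0000: CF_t = 5.500000, DF = 0.883854, PV = 4.861199
  t = 6.0000: CF_t = 5.500000, DF = 0.862297, PV = 4.742633
  t = 7.0000: CF_t = 5.500000, DF = 0.841265, PV = 4.626959
  t = 8.0000: CF_t = 5.500000, DF = 0.820747, PV = 4.514106
  t = 9.0000: CF_t = 5.500000, DF = 0.800728, PV = 4.404006
  t = 10.0000: CF_t = 105.500000, DF = 0.781198, PV = 82.416431
Price P = sum_t PV_t = 126.256192
First compute Macaulay numerator sum_t t * PV_t:
  t * PV_t at t = 1.0000: 5.365854
  t * PV_t at t = 2.0000: 10.469958
  t * PV_t at t = 3.0000: 15.321890
  t * PV_t at t = 4.0000: 19.930914
  t * PV_t at t = 5.0000: 24.305993
  t * PV_t at t = 6.0000: 28.455797
  t * PV_t at t = 7.0000: 32.388712
  t * PV_t at t = 8.0000: 36.112849
  t * PV_t at t = 9.0000: 39.636054
  t * PV_t at t = 10.0000: 824.164314
Macaulay duration D = 1036.152334 / 126.256192 = 8.206745
Modified duration = D / (1 + y/m) = 8.206745 / (1 + 0.025000) = 8.006580

Answer: Modified duration = 8.0066


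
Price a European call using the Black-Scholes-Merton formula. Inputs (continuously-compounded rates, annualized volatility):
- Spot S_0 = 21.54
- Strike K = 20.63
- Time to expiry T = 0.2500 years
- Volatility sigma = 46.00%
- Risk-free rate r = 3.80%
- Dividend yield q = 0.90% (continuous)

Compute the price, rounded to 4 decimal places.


d1 = (ln(S/K) + (r - q + 0.5*sigma^2) * T) / (sigma * sqrt(T)) = 0.33419715
d2 = d1 - sigma * sqrt(T) = 0.10419715
exp(-rT) = 0.99054498; exp(-qT) = 0.99775253
C = S_0 * exp(-qT) * N(d1) - K * exp(-rT) * N(d2)
N(d1) = 0.63088460; N(d2) = 0.54149355
C = 21.5400 * 0.99775253 * 0.63088460 - 20.6300 * 0.99054498 * 0.54149355 = 2.4933

Answer: Price = 2.4933


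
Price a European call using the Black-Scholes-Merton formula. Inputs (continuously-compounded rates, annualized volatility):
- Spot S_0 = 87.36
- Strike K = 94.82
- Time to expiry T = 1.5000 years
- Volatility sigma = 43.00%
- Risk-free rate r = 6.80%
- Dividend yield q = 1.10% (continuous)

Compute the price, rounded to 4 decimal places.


d1 = (ln(S/K) + (r - q + 0.5*sigma^2) * T) / (sigma * sqrt(T)) = 0.27007458
d2 = d1 - sigma * sqrt(T) = -0.25656572
exp(-rT) = 0.90302955; exp(-qT) = 0.98363538
C = S_0 * exp(-qT) * N(d1) - K * exp(-rT) * N(d2)
N(d1) = 0.60644856; N(d2) = 0.39875702
C = 87.3600 * 0.98363538 * 0.60644856 - 94.8200 * 0.90302955 * 0.39875702 = 17.9687

Answer: Price = 17.9687


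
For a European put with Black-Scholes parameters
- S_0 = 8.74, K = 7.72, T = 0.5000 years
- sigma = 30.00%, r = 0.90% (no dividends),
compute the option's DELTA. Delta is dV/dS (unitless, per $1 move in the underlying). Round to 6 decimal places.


d1 = 0.7122725527; d2 = 0.5001405184
phi(d1) = 0.3095596027; exp(-qT) = 1.0000000000; exp(-rT) = 0.9955101098
N(-d1) = 0.2381480085
Delta = -exp(-qT) * N(-d1) = -1.0000000000 * 0.2381480085 = -0.238148

Answer: Delta = -0.238148


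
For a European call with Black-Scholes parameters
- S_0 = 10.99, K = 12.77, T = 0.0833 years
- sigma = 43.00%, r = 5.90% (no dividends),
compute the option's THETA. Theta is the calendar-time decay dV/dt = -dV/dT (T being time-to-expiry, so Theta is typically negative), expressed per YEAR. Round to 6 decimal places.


Answer: Theta = -1.849714

Derivation:
d1 = -1.1079052865; d2 = -1.2320107658
phi(d1) = 0.2159592395; exp(-qT) = 1.0000000000; exp(-rT) = 0.9950973574
Theta = -S*exp(-qT)*phi(d1)*sigma/(2*sqrt(T)) - r*K*exp(-rT)*N(d2) + q*S*exp(-qT)*N(d1)
N(d1) = 0.1339513611; N(d2) = 0.1089725313; sqrt(T) = 0.2886173938
Term 1 = -10.9900 * 1.0000000000 * 0.2159592395 * 0.4300 / (2 * 0.2886173938) = -1.7680129473
Term 2 = -0.0590 * 12.7700 * 0.9950973574 * 0.1089725313 = -0.0817006517
Term 3 = 0 (no dividend yield, q = 0)
Theta = -1.7680129473 + (-0.0817006517) + (0.0000000000) = -1.849714


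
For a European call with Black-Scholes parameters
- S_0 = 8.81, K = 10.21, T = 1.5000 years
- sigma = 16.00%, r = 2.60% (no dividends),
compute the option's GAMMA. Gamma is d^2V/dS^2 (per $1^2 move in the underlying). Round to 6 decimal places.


Answer: Gamma = 0.208302

Derivation:
d1 = -0.4556060731; d2 = -0.6515652525
phi(d1) = 0.3596129445; exp(-qT) = 1.0000000000; exp(-rT) = 0.9617507091
Gamma = exp(-qT) * phi(d1) / (S * sigma * sqrt(T)) = 1.0000000000 * 0.3596129445 / (8.8100 * 0.1600 * 1.2247448714) = 0.208302


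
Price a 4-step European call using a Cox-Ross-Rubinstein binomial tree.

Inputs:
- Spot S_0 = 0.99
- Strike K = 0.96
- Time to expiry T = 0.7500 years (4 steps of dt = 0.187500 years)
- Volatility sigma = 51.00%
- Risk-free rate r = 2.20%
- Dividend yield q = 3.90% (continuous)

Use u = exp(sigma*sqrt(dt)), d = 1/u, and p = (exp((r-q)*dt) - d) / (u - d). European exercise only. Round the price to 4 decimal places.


dt = T/N = 0.187500
u = exp(sigma*sqrt(dt)) = 1.247119; d = 1/u = 0.801848
p = (exp((r-q)*dt) - d) / (u - d) = 0.437867
Discount per step: exp(-r*dt) = 0.995883
Stock lattice S(k, i) with i counting down-moves:
  k=0: S(0,0) = 0.9900
  k=1: S(1,0) = 1.2346; S(1,1) = 0.7938
  k=2: S(2,0) = 1.5398; S(2,1) = 0.9900; S(2,2) = 0.6365
  k=3: S(3,0) = 1.9203; S(3,1) = 1.2346; S(3,2) = 0.7938; S(3,3) = 0.5104
  k=4: S(4,0) = 2.3948; S(4,1) = 1.5398; S(4,2) = 0.9900; S(4,3) = 0.6365; S(4,4) = 0.4093
Terminal payoffs V(N, i) = max(S_T - K, 0):
  V(4,0) = 1.434790; V(4,1) = 0.579754; V(4,2) = 0.030000; V(4,3) = 0.000000; V(4,4) = 0.000000
Backward induction: V(k, i) = exp(-r*dt) * [p * V(k+1, i) + (1-p) * V(k+1, i+1)].
  V(3,0) = exp(-r*dt) * [p*1.434790 + (1-p)*0.579754] = 0.950218
  V(3,1) = exp(-r*dt) * [p*0.579754 + (1-p)*0.030000] = 0.269605
  V(3,2) = exp(-r*dt) * [p*0.030000 + (1-p)*0.000000] = 0.013082
  V(3,3) = exp(-r*dt) * [p*0.000000 + (1-p)*0.000000] = 0.000000
  V(2,0) = exp(-r*dt) * [p*0.950218 + (1-p)*0.269605] = 0.565286
  V(2,1) = exp(-r*dt) * [p*0.269605 + (1-p)*0.013082] = 0.124889
  V(2,2) = exp(-r*dt) * [p*0.013082 + (1-p)*0.000000] = 0.005705
  V(1,0) = exp(-r*dt) * [p*0.565286 + (1-p)*0.124889] = 0.316416
  V(1,1) = exp(-r*dt) * [p*0.124889 + (1-p)*0.005705] = 0.057653
  V(0,0) = exp(-r*dt) * [p*0.316416 + (1-p)*0.057653] = 0.170253

Answer: Price = V(0,0) = 0.1703


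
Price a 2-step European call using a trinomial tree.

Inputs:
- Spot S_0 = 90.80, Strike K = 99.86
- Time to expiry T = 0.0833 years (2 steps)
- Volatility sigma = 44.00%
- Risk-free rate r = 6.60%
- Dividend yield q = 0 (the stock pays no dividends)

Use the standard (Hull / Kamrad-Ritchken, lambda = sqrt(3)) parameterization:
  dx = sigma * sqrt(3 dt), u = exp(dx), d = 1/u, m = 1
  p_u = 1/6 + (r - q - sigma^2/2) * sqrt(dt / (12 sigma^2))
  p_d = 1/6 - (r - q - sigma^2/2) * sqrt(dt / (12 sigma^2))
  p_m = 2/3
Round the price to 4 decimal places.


dt = T/N = 0.041650; dx = sigma*sqrt(3*dt) = 0.155532
u = exp(dx) = 1.168280; d = 1/u = 0.855959
p_u = 0.162543, p_m = 0.666667, p_d = 0.170791
Discount per step: exp(-r*dt) = 0.997255
Stock lattice S(k, j) with j the centered position index:
  k=0: S(0,+0) = 90.8000
  k=1: S(1,-1) = 77.7211; S(1,+0) = 90.8000; S(1,+1) = 106.0798
  k=2: S(2,-2) = 66.5261; S(2,-1) = 77.7211; S(2,+0) = 90.8000; S(2,+1) = 106.0798; S(2,+2) = 123.9309
Terminal payoffs V(N, j) = max(S_T - K, 0):
  V(2,-2) = 0.000000; V(2,-1) = 0.000000; V(2,+0) = 0.000000; V(2,+1) = 6.219802; V(2,+2) = 24.070886
Backward induction: V(k, j) = exp(-r*dt) * [p_u * V(k+1, j+1) + p_m * V(k+1, j) + p_d * V(k+1, j-1)]
  V(1,-1) = exp(-r*dt) * [p_u*0.000000 + p_m*0.000000 + p_d*0.000000] = 0.000000
  V(1,+0) = exp(-r*dt) * [p_u*6.219802 + p_m*0.000000 + p_d*0.000000] = 1.008208
  V(1,+1) = exp(-r*dt) * [p_u*24.070886 + p_m*6.219802 + p_d*0.000000] = 8.036958
  V(0,+0) = exp(-r*dt) * [p_u*8.036958 + p_m*1.008208 + p_d*0.000000] = 1.973057

Answer: Price = V(0,0) = 1.9731


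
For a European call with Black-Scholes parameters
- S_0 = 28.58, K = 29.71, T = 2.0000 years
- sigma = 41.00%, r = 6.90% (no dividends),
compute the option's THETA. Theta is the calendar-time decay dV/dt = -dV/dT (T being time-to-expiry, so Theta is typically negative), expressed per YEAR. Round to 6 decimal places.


d1 = 0.4610396283; d2 = -0.1187879322
phi(d1) = 0.3587185065; exp(-qT) = 1.0000000000; exp(-rT) = 0.8710986917
Theta = -S*exp(-qT)*phi(d1)*sigma/(2*sqrt(T)) - r*K*exp(-rT)*N(d2) + q*S*exp(-qT)*N(d1)
N(d1) = 0.6776149130; N(d2) = 0.4527216848; sqrt(T) = 1.4142135624
Term 1 = -28.5800 * 1.0000000000 * 0.3587185065 * 0.4100 / (2 * 1.4142135624) = -1.4861233930
Term 2 = -0.0690 * 29.7100 * 0.8710986917 * 0.4527216848 = -0.8084448544
Term 3 = 0 (no dividend yield, q = 0)
Theta = -1.4861233930 + (-0.8084448544) + (0.0000000000) = -2.294568

Answer: Theta = -2.294568


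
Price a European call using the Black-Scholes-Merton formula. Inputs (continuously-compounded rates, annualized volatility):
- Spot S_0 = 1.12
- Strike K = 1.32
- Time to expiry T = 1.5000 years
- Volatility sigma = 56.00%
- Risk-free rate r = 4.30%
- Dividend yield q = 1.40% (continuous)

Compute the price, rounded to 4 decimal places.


Answer: Price = 0.2474

Derivation:
d1 = (ln(S/K) + (r - q + 0.5*sigma^2) * T) / (sigma * sqrt(T)) = 0.16679414
d2 = d1 - sigma * sqrt(T) = -0.51906299
exp(-rT) = 0.93753611; exp(-qT) = 0.97921896
C = S_0 * exp(-qT) * N(d1) - K * exp(-rT) * N(d2)
N(d1) = 0.56623398; N(d2) = 0.30185841
C = 1.1200 * 0.97921896 * 0.56623398 - 1.3200 * 0.93753611 * 0.30185841 = 0.2474


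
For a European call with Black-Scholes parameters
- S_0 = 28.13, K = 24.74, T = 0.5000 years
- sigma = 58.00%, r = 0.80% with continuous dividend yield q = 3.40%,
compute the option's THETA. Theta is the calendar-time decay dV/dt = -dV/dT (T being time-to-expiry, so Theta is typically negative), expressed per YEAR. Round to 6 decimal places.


Answer: Theta = -3.478814

Derivation:
d1 = 0.4864778970; d2 = 0.0763559639
phi(d1) = 0.3544213195; exp(-qT) = 0.9831436846; exp(-rT) = 0.9960079893
Theta = -S*exp(-qT)*phi(d1)*sigma/(2*sqrt(T)) - r*K*exp(-rT)*N(d2) + q*S*exp(-qT)*N(d1)
N(d1) = 0.6866858136; N(d2) = 0.5304320485; sqrt(T) = 0.7071067812
Term 1 = -28.1300 * 0.9831436846 * 0.3544213195 * 0.5800 / (2 * 0.7071067812) = -4.0199398960
Term 2 = -0.0080 * 24.7400 * 0.9960079893 * 0.5304320485 = -0.1045640173
Term 3 = 0.0340 * 28.1300 * 0.9831436846 * 0.6866858136 = 0.6456894914
Theta = -4.0199398960 + (-0.1045640173) + (0.6456894914) = -3.478814


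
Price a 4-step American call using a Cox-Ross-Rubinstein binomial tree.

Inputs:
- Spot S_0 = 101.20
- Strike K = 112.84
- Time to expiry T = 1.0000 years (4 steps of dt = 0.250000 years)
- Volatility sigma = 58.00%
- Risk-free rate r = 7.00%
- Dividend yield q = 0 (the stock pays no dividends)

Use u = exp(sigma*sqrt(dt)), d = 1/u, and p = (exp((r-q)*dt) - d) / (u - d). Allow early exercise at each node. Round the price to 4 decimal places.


dt = T/N = 0.250000
u = exp(sigma*sqrt(dt)) = 1.336427; d = 1/u = 0.748264
p = (exp((r-q)*dt) - d) / (u - d) = 0.458019
Discount per step: exp(-r*dt) = 0.982652
Stock lattice S(k, i) with i counting down-moves:
  k=0: S(0,0) = 101.2000
  k=1: S(1,0) = 135.2465; S(1,1) = 75.7243
  k=2: S(2,0) = 180.7471; S(2,1) = 101.2000; S(2,2) = 56.6617
  k=3: S(3,0) = 241.5554; S(3,1) = 135.2465; S(3,2) = 75.7243; S(3,3) = 42.3979
  k=4: S(4,0) = 322.8212; S(4,1) = 180.7471; S(4,2) = 101.2000; S(4,3) = 56.6617; S(4,4) = 31.7248
Terminal payoffs V(N, i) = max(S_T - K, 0):
  V(4,0) = 209.981248; V(4,1) = 67.907089; V(4,2) = 0.000000; V(4,3) = 0.000000; V(4,4) = 0.000000
Backward induction: V(k, i) = exp(-r*dt) * [p * V(k+1, i) + (1-p) * V(k+1, i+1)]; then take max(V_cont, immediate exercise) for American.
  V(3,0) = exp(-r*dt) * [p*209.981248 + (1-p)*67.907089] = 130.672900; exercise = 128.715378; V(3,0) = max -> 130.672900
  V(3,1) = exp(-r*dt) * [p*67.907089 + (1-p)*0.000000] = 30.563197; exercise = 22.406462; V(3,1) = max -> 30.563197
  V(3,2) = exp(-r*dt) * [p*0.000000 + (1-p)*0.000000] = 0.000000; exercise = 0.000000; V(3,2) = max -> 0.000000
  V(3,3) = exp(-r*dt) * [p*0.000000 + (1-p)*0.000000] = 0.000000; exercise = 0.000000; V(3,3) = max -> 0.000000
  V(2,0) = exp(-r*dt) * [p*130.672900 + (1-p)*30.563197] = 75.089742; exercise = 67.907089; V(2,0) = max -> 75.089742
  V(2,1) = exp(-r*dt) * [p*30.563197 + (1-p)*0.000000] = 13.755692; exercise = 0.000000; V(2,1) = max -> 13.755692
  V(2,2) = exp(-r*dt) * [p*0.000000 + (1-p)*0.000000] = 0.000000; exercise = 0.000000; V(2,2) = max -> 0.000000
  V(1,0) = exp(-r*dt) * [p*75.089742 + (1-p)*13.755692] = 41.121907; exercise = 22.406462; V(1,0) = max -> 41.121907
  V(1,1) = exp(-r*dt) * [p*13.755692 + (1-p)*0.000000] = 6.191076; exercise = 0.000000; V(1,1) = max -> 6.191076
  V(0,0) = exp(-r*dt) * [p*41.121907 + (1-p)*6.191076] = 21.805124; exercise = 0.000000; V(0,0) = max -> 21.805124

Answer: Price = V(0,0) = 21.8051
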